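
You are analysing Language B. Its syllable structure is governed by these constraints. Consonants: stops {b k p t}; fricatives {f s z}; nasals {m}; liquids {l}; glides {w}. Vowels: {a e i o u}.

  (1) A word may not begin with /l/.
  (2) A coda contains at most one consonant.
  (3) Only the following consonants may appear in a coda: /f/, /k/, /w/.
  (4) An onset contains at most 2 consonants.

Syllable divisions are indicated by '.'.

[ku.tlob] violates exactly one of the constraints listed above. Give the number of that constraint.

3

[ku.tlob]: syllable 2 coda contains /b/, which is not a licensed coda consonant.
This is a violation of constraint 3: "Only the following consonants may appear in a coda: /f/, /k/, /w/."
The remaining constraints (1, 2, 4) are satisfied.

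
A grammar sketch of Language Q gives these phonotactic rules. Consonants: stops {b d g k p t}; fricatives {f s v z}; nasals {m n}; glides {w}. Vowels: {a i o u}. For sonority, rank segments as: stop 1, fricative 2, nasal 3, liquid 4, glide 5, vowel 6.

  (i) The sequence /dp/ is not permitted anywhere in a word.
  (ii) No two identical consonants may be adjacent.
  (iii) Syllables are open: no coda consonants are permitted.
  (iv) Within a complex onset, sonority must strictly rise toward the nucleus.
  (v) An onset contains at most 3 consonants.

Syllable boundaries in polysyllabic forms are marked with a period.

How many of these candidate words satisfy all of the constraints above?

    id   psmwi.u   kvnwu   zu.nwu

1

id — violates constraint (iii): syllable 1 coda /d/ has 1 consonant (> 0) → ill-formed
psmwi.u — violates constraint (v): syllable 1 onset /psmw/ has 4 consonants (> 3) → ill-formed
kvnwu — violates constraint (v): syllable 1 onset /kvnw/ has 4 consonants (> 3) → ill-formed
zu.nwu — σ1 onset /z/, coda /∅/ ok; σ2 onset /nw/ (3→5 rises), coda /∅/ ok → well-formed
Well-formed: zu.nwu → 1.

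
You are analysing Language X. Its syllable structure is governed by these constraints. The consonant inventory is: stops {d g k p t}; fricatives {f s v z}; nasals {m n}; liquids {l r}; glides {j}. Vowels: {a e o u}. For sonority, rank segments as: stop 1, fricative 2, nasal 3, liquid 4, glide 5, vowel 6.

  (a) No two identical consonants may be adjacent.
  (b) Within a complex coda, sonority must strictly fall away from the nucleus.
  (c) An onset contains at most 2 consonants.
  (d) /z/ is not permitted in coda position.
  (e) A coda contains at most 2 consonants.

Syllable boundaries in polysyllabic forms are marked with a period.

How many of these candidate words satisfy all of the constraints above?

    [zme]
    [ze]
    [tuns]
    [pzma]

[zme] — σ1 onset /zm/ (2C), coda /∅/ ok → phonotactically legal
[ze] — σ1 onset /z/, coda /∅/ ok → phonotactically legal
[tuns] — σ1 onset /t/, coda /ns/ (3→2 falls) ok → phonotactically legal
[pzma] — violates constraint (c): syllable 1 onset /pzm/ has 3 consonants (> 2) → phonotactically illegal
Phonotactically legal: [zme], [ze], [tuns] → 3.

3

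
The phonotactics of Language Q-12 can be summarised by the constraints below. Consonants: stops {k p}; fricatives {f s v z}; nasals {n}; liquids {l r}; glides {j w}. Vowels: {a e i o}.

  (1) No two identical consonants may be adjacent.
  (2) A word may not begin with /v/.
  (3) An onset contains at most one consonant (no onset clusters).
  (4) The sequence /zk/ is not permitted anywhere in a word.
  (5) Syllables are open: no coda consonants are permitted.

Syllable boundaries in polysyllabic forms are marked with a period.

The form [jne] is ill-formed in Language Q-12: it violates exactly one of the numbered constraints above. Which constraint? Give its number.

[jne]: syllable 1 onset /jn/ has 2 consonants (> 1).
This is a violation of constraint 3: "An onset contains at most one consonant (no onset clusters)."
The remaining constraints (1, 2, 4, 5) are satisfied.

3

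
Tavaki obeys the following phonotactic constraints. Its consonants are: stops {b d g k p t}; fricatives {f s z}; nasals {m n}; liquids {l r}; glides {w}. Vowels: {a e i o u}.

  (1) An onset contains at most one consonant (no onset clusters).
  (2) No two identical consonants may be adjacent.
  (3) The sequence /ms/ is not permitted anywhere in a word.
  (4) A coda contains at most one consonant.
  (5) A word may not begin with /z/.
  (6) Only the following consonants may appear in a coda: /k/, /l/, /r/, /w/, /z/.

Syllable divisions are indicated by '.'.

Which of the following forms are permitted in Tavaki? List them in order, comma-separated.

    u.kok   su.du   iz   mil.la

u.kok, su.du, iz

u.kok — σ1 onset /∅/, coda /∅/ ok; σ2 onset /k/, coda /k/ ok → permitted
su.du — σ1 onset /s/, coda /∅/ ok; σ2 onset /d/, coda /∅/ ok → permitted
iz — σ1 onset /∅/, coda /z/ ok → permitted
mil.la — violates constraint 2: adjacent identical consonants /ll/ → not permitted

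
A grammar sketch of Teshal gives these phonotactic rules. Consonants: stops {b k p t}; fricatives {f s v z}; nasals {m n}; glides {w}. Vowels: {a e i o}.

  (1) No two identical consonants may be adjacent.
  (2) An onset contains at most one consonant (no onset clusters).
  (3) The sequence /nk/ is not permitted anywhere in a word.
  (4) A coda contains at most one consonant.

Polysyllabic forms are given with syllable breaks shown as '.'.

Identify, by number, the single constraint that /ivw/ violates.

4

/ivw/: syllable 1 coda /vw/ has 2 consonants (> 1).
This is a violation of constraint 4: "A coda contains at most one consonant."
The remaining constraints (1, 2, 3) are satisfied.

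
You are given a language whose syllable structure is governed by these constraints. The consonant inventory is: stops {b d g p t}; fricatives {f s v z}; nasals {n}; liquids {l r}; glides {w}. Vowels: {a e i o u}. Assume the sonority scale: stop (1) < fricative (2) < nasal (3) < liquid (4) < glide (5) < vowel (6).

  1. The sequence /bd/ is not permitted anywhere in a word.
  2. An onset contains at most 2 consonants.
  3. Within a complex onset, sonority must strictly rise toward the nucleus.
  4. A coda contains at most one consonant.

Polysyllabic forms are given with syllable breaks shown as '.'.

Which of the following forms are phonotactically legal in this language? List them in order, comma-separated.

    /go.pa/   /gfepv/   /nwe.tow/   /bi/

/go.pa/, /nwe.tow/, /bi/

/go.pa/ — σ1 onset /g/, coda /∅/ ok; σ2 onset /p/, coda /∅/ ok → phonotactically legal
/gfepv/ — violates constraint 4: syllable 1 coda /pv/ has 2 consonants (> 1) → phonotactically illegal
/nwe.tow/ — σ1 onset /nw/ (3→5 rises), coda /∅/ ok; σ2 onset /t/, coda /w/ ok → phonotactically legal
/bi/ — σ1 onset /b/, coda /∅/ ok → phonotactically legal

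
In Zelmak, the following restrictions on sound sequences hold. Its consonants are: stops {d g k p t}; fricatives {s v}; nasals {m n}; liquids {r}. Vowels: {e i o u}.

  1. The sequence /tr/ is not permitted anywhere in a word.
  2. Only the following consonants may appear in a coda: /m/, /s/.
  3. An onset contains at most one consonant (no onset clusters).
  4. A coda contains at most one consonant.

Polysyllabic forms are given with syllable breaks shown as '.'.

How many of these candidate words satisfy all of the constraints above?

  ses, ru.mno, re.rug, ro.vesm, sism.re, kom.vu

ses — σ1 onset /s/, coda /s/ ok → licit
ru.mno — violates constraint 3: syllable 2 onset /mn/ has 2 consonants (> 1) → illicit
re.rug — violates constraint 2: syllable 2 coda contains /g/, which is not a licensed coda consonant → illicit
ro.vesm — violates constraint 4: syllable 2 coda /sm/ has 2 consonants (> 1) → illicit
sism.re — violates constraint 4: syllable 1 coda /sm/ has 2 consonants (> 1) → illicit
kom.vu — σ1 onset /k/, coda /m/ ok; σ2 onset /v/, coda /∅/ ok → licit
Licit: ses, kom.vu → 2.

2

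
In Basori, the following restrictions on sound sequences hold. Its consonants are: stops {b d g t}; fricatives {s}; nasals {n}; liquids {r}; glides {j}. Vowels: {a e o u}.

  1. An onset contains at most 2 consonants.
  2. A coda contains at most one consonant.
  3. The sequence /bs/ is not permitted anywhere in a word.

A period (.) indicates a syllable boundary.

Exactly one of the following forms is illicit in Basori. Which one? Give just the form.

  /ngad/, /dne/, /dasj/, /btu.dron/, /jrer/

/ngad/ — σ1 onset /ng/ (2C), coda /d/ ok → licit
/dne/ — σ1 onset /dn/ (2C), coda /∅/ ok → licit
/dasj/ — violates constraint 2: syllable 1 coda /sj/ has 2 consonants (> 1) → illicit
/btu.dron/ — σ1 onset /bt/ (2C), coda /∅/ ok; σ2 onset /dr/ (2C), coda /n/ ok → licit
/jrer/ — σ1 onset /jr/ (2C), coda /r/ ok → licit

/dasj/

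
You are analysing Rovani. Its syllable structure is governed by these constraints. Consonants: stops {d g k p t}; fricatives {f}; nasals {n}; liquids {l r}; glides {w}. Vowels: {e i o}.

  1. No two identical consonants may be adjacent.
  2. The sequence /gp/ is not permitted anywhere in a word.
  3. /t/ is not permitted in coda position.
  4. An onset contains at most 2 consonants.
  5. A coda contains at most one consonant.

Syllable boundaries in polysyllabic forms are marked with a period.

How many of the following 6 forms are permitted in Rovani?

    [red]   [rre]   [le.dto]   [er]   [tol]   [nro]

5

[red] — σ1 onset /r/, coda /d/ ok → permitted
[rre] — violates constraint 1: adjacent identical consonants /rr/ → not permitted
[le.dto] — σ1 onset /l/, coda /∅/ ok; σ2 onset /dt/ (2C), coda /∅/ ok → permitted
[er] — σ1 onset /∅/, coda /r/ ok → permitted
[tol] — σ1 onset /t/, coda /l/ ok → permitted
[nro] — σ1 onset /nr/ (2C), coda /∅/ ok → permitted
Permitted: [red], [le.dto], [er], [tol], [nro] → 5.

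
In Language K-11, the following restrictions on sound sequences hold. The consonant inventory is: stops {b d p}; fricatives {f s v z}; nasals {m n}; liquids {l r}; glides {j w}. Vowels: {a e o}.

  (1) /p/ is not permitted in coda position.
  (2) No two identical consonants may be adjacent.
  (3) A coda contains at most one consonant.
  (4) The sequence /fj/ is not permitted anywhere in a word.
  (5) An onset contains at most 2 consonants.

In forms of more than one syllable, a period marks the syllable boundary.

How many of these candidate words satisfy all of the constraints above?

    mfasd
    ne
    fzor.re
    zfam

mfasd — violates constraint 3: syllable 1 coda /sd/ has 2 consonants (> 1) → not permitted
ne — σ1 onset /n/, coda /∅/ ok → permitted
fzor.re — violates constraint 2: adjacent identical consonants /rr/ → not permitted
zfam — σ1 onset /zf/ (2C), coda /m/ ok → permitted
Permitted: ne, zfam → 2.

2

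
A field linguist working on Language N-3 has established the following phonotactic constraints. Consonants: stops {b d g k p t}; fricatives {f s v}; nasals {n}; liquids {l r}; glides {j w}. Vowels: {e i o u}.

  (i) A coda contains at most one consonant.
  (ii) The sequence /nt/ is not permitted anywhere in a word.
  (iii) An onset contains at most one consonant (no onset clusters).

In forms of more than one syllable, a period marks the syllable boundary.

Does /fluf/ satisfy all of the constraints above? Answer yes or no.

no

/fluf/ — violates constraint (iii): syllable 1 onset /fl/ has 2 consonants (> 1) → ill-formed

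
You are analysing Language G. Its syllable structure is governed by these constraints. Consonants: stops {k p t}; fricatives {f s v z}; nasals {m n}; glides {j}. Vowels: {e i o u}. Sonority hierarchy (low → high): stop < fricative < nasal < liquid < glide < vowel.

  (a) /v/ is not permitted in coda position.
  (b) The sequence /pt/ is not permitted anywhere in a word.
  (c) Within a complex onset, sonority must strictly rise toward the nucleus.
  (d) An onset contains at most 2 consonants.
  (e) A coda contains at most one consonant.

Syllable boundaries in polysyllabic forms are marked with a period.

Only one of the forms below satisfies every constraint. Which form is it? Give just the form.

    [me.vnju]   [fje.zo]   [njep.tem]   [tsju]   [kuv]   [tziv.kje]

[fje.zo]

[me.vnju] — violates constraint (d): syllable 2 onset /vnj/ has 3 consonants (> 2) → ill-formed
[fje.zo] — σ1 onset /fj/ (2→5 rises), coda /∅/ ok; σ2 onset /z/, coda /∅/ ok → well-formed
[njep.tem] — violates constraint (b): contains banned sequence /pt/ → ill-formed
[tsju] — violates constraint (d): syllable 1 onset /tsj/ has 3 consonants (> 2) → ill-formed
[kuv] — violates constraint (a): syllable 1 coda contains /v/ → ill-formed
[tziv.kje] — violates constraint (a): syllable 1 coda contains /v/ → ill-formed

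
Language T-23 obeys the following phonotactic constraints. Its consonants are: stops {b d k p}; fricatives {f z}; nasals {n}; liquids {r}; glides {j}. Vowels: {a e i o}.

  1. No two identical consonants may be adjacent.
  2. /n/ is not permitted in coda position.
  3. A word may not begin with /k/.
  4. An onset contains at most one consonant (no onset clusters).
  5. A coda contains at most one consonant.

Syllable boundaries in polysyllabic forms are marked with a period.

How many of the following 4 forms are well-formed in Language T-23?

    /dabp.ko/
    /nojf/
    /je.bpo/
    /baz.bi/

1

/dabp.ko/ — violates constraint 5: syllable 1 coda /bp/ has 2 consonants (> 1) → ill-formed
/nojf/ — violates constraint 5: syllable 1 coda /jf/ has 2 consonants (> 1) → ill-formed
/je.bpo/ — violates constraint 4: syllable 2 onset /bp/ has 2 consonants (> 1) → ill-formed
/baz.bi/ — σ1 onset /b/, coda /z/ ok; σ2 onset /b/, coda /∅/ ok → well-formed
Well-formed: /baz.bi/ → 1.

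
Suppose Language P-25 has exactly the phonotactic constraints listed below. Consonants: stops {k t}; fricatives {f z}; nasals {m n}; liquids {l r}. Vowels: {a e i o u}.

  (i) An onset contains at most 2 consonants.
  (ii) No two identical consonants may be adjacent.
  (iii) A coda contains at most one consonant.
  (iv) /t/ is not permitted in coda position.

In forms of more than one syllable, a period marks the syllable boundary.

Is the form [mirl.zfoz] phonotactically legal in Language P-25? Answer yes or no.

no

[mirl.zfoz] — violates constraint (iii): syllable 1 coda /rl/ has 2 consonants (> 1) → phonotactically illegal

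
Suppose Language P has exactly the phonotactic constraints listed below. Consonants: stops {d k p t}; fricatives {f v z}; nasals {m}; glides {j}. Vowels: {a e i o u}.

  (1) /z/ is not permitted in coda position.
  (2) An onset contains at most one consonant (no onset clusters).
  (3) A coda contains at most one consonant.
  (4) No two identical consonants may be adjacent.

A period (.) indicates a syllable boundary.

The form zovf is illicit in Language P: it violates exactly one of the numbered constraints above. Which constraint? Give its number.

3

zovf: syllable 1 coda /vf/ has 2 consonants (> 1).
This is a violation of constraint 3: "A coda contains at most one consonant."
The remaining constraints (1, 2, 4) are satisfied.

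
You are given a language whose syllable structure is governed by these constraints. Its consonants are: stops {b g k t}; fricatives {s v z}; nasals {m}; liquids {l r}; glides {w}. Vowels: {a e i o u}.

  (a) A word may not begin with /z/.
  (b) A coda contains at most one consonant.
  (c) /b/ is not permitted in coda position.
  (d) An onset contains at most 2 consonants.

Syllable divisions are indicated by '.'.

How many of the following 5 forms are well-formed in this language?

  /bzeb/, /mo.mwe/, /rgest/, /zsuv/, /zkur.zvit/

1

/bzeb/ — violates constraint (c): syllable 1 coda contains /b/ → ill-formed
/mo.mwe/ — σ1 onset /m/, coda /∅/ ok; σ2 onset /mw/ (2C), coda /∅/ ok → well-formed
/rgest/ — violates constraint (b): syllable 1 coda /st/ has 2 consonants (> 1) → ill-formed
/zsuv/ — violates constraint (a): word begins with /z/ → ill-formed
/zkur.zvit/ — violates constraint (a): word begins with /z/ → ill-formed
Well-formed: /mo.mwe/ → 1.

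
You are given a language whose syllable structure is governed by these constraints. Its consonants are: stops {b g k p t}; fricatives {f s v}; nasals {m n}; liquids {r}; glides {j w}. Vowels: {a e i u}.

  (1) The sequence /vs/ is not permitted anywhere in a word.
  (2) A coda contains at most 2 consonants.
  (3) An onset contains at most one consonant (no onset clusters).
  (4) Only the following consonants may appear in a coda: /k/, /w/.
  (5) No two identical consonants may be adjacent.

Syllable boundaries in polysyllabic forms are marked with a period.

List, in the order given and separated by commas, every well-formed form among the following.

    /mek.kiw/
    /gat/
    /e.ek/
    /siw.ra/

/e.ek/, /siw.ra/

/mek.kiw/ — violates constraint 5: adjacent identical consonants /kk/ → ill-formed
/gat/ — violates constraint 4: syllable 1 coda contains /t/, which is not a licensed coda consonant → ill-formed
/e.ek/ — σ1 onset /∅/, coda /∅/ ok; σ2 onset /∅/, coda /k/ ok → well-formed
/siw.ra/ — σ1 onset /s/, coda /w/ ok; σ2 onset /r/, coda /∅/ ok → well-formed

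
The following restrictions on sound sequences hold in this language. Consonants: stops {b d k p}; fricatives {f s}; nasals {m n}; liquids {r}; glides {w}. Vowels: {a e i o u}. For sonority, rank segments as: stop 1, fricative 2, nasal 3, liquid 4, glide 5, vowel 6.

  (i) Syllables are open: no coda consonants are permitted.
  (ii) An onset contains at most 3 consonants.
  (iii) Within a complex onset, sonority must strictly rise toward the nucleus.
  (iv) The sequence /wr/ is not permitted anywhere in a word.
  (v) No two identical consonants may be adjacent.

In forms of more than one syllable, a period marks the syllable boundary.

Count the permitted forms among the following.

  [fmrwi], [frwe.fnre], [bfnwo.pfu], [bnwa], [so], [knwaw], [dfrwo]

[fmrwi] — violates constraint (ii): syllable 1 onset /fmrw/ has 4 consonants (> 3) → not permitted
[frwe.fnre] — σ1 onset /frw/ (2→4→5 rises), coda /∅/ ok; σ2 onset /fnr/ (2→3→4 rises), coda /∅/ ok → permitted
[bfnwo.pfu] — violates constraint (ii): syllable 1 onset /bfnw/ has 4 consonants (> 3) → not permitted
[bnwa] — σ1 onset /bnw/ (1→3→5 rises), coda /∅/ ok → permitted
[so] — σ1 onset /s/, coda /∅/ ok → permitted
[knwaw] — violates constraint (i): syllable 1 coda /w/ has 1 consonant (> 0) → not permitted
[dfrwo] — violates constraint (ii): syllable 1 onset /dfrw/ has 4 consonants (> 3) → not permitted
Permitted: [frwe.fnre], [bnwa], [so] → 3.

3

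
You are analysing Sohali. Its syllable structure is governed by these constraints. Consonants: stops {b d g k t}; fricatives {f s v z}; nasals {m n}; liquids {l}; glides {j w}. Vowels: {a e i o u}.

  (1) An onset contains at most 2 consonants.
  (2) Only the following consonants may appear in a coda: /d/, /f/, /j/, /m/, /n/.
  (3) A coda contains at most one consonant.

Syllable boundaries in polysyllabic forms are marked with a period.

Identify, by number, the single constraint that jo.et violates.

2

jo.et: syllable 2 coda contains /t/, which is not a licensed coda consonant.
This is a violation of constraint 2: "Only the following consonants may appear in a coda: /d/, /f/, /j/, /m/, /n/."
The remaining constraints (1, 3) are satisfied.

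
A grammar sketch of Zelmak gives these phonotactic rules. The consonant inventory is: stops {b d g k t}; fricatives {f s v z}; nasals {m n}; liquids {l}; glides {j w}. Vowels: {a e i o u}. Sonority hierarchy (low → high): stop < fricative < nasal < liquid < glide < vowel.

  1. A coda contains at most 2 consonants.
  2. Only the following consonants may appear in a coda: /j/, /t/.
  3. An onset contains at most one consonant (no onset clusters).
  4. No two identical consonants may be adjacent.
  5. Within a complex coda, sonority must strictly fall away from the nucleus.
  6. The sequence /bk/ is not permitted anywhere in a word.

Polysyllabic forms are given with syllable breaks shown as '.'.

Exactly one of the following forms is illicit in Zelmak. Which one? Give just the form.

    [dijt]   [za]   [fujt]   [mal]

[dijt] — σ1 onset /d/, coda /jt/ (5→1 falls) ok → licit
[za] — σ1 onset /z/, coda /∅/ ok → licit
[fujt] — σ1 onset /f/, coda /jt/ (5→1 falls) ok → licit
[mal] — violates constraint 2: syllable 1 coda contains /l/, which is not a licensed coda consonant → illicit

[mal]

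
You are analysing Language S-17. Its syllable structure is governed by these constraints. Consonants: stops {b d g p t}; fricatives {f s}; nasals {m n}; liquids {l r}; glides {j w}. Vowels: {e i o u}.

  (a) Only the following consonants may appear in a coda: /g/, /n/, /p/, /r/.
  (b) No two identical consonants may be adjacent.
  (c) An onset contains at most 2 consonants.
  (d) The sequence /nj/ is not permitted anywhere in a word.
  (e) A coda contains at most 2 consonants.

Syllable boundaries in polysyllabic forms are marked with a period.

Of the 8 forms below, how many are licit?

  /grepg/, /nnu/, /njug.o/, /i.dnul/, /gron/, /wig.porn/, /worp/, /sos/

4

/grepg/ — σ1 onset /gr/ (2C), coda /pg/ (2C) ok → licit
/nnu/ — violates constraint (b): adjacent identical consonants /nn/ → illicit
/njug.o/ — violates constraint (d): contains banned sequence /nj/ → illicit
/i.dnul/ — violates constraint (a): syllable 2 coda contains /l/, which is not a licensed coda consonant → illicit
/gron/ — σ1 onset /gr/ (2C), coda /n/ ok → licit
/wig.porn/ — σ1 onset /w/, coda /g/ ok; σ2 onset /p/, coda /rn/ (2C) ok → licit
/worp/ — σ1 onset /w/, coda /rp/ (2C) ok → licit
/sos/ — violates constraint (a): syllable 1 coda contains /s/, which is not a licensed coda consonant → illicit
Licit: /grepg/, /gron/, /wig.porn/, /worp/ → 4.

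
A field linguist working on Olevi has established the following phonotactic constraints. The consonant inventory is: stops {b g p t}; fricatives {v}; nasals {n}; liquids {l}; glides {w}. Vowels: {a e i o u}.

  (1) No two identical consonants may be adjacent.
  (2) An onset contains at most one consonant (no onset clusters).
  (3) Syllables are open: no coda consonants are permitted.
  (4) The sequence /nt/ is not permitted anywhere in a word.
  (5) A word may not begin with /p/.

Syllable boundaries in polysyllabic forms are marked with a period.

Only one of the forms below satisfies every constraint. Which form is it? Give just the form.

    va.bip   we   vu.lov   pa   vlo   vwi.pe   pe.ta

va.bip — violates constraint 3: syllable 2 coda /p/ has 1 consonant (> 0) → phonotactically illegal
we — σ1 onset /w/, coda /∅/ ok → phonotactically legal
vu.lov — violates constraint 3: syllable 2 coda /v/ has 1 consonant (> 0) → phonotactically illegal
pa — violates constraint 5: word begins with /p/ → phonotactically illegal
vlo — violates constraint 2: syllable 1 onset /vl/ has 2 consonants (> 1) → phonotactically illegal
vwi.pe — violates constraint 2: syllable 1 onset /vw/ has 2 consonants (> 1) → phonotactically illegal
pe.ta — violates constraint 5: word begins with /p/ → phonotactically illegal

we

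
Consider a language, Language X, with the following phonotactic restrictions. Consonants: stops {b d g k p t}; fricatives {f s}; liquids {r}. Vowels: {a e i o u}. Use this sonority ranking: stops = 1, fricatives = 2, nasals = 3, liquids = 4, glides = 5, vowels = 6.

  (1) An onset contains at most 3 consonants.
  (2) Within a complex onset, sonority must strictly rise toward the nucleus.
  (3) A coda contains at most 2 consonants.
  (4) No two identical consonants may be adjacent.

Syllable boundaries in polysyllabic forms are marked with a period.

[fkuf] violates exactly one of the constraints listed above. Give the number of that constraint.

[fkuf]: syllable 1 onset /fk/: /f/ (fricative, 2) → /k/ (stop, 1) does not rise.
This is a violation of constraint 2: "Within a complex onset, sonority must strictly rise toward the nucleus."
The remaining constraints (1, 3, 4) are satisfied.

2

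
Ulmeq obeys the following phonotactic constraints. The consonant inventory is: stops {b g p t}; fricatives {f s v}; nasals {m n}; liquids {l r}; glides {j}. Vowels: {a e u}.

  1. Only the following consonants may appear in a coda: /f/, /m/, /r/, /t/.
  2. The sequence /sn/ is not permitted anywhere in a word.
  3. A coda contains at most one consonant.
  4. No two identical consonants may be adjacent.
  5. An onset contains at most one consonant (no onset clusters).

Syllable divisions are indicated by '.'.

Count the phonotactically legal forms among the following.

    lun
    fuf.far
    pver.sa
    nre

lun — violates constraint 1: syllable 1 coda contains /n/, which is not a licensed coda consonant → phonotactically illegal
fuf.far — violates constraint 4: adjacent identical consonants /ff/ → phonotactically illegal
pver.sa — violates constraint 5: syllable 1 onset /pv/ has 2 consonants (> 1) → phonotactically illegal
nre — violates constraint 5: syllable 1 onset /nr/ has 2 consonants (> 1) → phonotactically illegal
No form is phonotactically legal → 0.

0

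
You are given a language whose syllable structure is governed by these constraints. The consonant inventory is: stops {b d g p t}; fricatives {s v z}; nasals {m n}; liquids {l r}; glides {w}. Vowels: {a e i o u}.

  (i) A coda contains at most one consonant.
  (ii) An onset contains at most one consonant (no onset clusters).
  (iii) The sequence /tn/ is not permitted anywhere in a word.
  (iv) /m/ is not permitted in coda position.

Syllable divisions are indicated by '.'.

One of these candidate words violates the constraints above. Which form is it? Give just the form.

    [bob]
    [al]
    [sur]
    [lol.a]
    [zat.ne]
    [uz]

[bob] — σ1 onset /b/, coda /b/ ok → permitted
[al] — σ1 onset /∅/, coda /l/ ok → permitted
[sur] — σ1 onset /s/, coda /r/ ok → permitted
[lol.a] — σ1 onset /l/, coda /l/ ok; σ2 onset /∅/, coda /∅/ ok → permitted
[zat.ne] — violates constraint (iii): contains banned sequence /tn/ → not permitted
[uz] — σ1 onset /∅/, coda /z/ ok → permitted

[zat.ne]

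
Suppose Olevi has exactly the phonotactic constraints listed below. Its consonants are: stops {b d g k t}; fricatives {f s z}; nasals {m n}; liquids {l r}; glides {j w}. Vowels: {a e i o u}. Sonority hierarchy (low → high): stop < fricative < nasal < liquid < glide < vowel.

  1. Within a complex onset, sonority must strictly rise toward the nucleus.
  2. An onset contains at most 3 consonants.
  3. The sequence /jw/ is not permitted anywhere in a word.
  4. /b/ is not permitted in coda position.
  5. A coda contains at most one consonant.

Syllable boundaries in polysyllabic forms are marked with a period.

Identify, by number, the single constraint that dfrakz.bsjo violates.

dfrakz.bsjo: syllable 1 coda /kz/ has 2 consonants (> 1).
This is a violation of constraint 5: "A coda contains at most one consonant."
The remaining constraints (1, 2, 3, 4) are satisfied.

5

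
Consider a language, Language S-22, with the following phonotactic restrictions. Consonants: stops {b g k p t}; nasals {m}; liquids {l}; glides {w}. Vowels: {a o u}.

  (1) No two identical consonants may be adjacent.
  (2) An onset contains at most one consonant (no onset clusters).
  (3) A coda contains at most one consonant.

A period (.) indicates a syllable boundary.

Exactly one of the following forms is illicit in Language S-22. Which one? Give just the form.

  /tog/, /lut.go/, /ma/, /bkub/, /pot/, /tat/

/bkub/

/tog/ — σ1 onset /t/, coda /g/ ok → licit
/lut.go/ — σ1 onset /l/, coda /t/ ok; σ2 onset /g/, coda /∅/ ok → licit
/ma/ — σ1 onset /m/, coda /∅/ ok → licit
/bkub/ — violates constraint 2: syllable 1 onset /bk/ has 2 consonants (> 1) → illicit
/pot/ — σ1 onset /p/, coda /t/ ok → licit
/tat/ — σ1 onset /t/, coda /t/ ok → licit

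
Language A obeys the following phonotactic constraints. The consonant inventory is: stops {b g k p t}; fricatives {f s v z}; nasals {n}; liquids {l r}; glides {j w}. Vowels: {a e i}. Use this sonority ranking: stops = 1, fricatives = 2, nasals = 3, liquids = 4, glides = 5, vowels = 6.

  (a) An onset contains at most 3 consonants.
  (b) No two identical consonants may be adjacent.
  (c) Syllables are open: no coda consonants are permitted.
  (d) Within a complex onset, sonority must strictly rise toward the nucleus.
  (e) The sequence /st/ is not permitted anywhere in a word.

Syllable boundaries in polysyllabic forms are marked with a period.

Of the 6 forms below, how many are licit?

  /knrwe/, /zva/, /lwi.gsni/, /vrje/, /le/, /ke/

/knrwe/ — violates constraint (a): syllable 1 onset /knrw/ has 4 consonants (> 3) → illicit
/zva/ — violates constraint (d): syllable 1 onset /zv/: /z/ (fricative, 2) → /v/ (fricative, 2) does not rise → illicit
/lwi.gsni/ — σ1 onset /lw/ (4→5 rises), coda /∅/ ok; σ2 onset /gsn/ (1→2→3 rises), coda /∅/ ok → licit
/vrje/ — σ1 onset /vrj/ (2→4→5 rises), coda /∅/ ok → licit
/le/ — σ1 onset /l/, coda /∅/ ok → licit
/ke/ — σ1 onset /k/, coda /∅/ ok → licit
Licit: /lwi.gsni/, /vrje/, /le/, /ke/ → 4.

4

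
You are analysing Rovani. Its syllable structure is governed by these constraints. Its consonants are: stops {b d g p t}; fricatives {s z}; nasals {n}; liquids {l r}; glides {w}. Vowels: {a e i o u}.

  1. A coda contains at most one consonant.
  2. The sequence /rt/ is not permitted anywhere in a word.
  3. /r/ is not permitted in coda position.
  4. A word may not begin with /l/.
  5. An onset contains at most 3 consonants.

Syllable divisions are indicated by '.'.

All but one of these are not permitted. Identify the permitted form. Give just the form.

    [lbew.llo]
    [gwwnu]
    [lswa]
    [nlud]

[lbew.llo] — violates constraint 4: word begins with /l/ → not permitted
[gwwnu] — violates constraint 5: syllable 1 onset /gwwn/ has 4 consonants (> 3) → not permitted
[lswa] — violates constraint 4: word begins with /l/ → not permitted
[nlud] — σ1 onset /nl/ (2C), coda /d/ ok → permitted

[nlud]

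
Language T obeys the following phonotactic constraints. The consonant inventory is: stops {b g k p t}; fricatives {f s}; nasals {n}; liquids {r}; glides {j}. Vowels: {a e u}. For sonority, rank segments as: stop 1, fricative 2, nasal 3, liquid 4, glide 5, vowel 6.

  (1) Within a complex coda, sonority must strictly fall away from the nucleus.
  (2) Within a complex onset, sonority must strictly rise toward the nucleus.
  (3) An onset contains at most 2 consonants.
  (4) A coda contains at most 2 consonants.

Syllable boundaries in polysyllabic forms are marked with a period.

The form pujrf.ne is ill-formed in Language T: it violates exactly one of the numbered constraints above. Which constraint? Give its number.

pujrf.ne: syllable 1 coda /jrf/ has 3 consonants (> 2).
This is a violation of constraint 4: "A coda contains at most 2 consonants."
The remaining constraints (1, 2, 3) are satisfied.

4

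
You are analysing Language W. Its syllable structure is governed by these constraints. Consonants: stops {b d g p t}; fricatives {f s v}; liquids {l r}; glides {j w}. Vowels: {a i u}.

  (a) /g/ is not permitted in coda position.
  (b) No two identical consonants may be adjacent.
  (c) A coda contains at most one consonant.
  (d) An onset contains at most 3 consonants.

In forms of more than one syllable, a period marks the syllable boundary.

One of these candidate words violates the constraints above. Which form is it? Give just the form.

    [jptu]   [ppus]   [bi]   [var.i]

[ppus]

[jptu] — σ1 onset /jpt/ (3C), coda /∅/ ok → phonotactically legal
[ppus] — violates constraint (b): adjacent identical consonants /pp/ → phonotactically illegal
[bi] — σ1 onset /b/, coda /∅/ ok → phonotactically legal
[var.i] — σ1 onset /v/, coda /r/ ok; σ2 onset /∅/, coda /∅/ ok → phonotactically legal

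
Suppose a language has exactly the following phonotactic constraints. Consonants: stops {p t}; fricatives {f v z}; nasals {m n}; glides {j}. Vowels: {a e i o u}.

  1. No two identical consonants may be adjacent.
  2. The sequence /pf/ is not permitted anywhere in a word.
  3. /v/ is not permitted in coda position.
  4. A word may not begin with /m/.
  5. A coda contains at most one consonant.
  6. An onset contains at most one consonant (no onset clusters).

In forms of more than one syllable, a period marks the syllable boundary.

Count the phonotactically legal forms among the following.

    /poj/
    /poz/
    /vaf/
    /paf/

/poj/ — σ1 onset /p/, coda /j/ ok → phonotactically legal
/poz/ — σ1 onset /p/, coda /z/ ok → phonotactically legal
/vaf/ — σ1 onset /v/, coda /f/ ok → phonotactically legal
/paf/ — σ1 onset /p/, coda /f/ ok → phonotactically legal
Phonotactically legal: /poj/, /poz/, /vaf/, /paf/ → 4.

4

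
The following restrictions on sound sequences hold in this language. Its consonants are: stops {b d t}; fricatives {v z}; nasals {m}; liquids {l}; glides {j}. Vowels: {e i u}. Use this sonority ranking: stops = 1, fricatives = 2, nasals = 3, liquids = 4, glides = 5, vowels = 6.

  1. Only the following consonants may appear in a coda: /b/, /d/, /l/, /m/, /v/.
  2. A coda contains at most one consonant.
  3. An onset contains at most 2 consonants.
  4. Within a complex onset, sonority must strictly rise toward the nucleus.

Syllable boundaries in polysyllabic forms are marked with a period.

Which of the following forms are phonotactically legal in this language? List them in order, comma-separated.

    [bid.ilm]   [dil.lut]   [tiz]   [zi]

[zi]

[bid.ilm] — violates constraint 2: syllable 2 coda /lm/ has 2 consonants (> 1) → phonotactically illegal
[dil.lut] — violates constraint 1: syllable 2 coda contains /t/, which is not a licensed coda consonant → phonotactically illegal
[tiz] — violates constraint 1: syllable 1 coda contains /z/, which is not a licensed coda consonant → phonotactically illegal
[zi] — σ1 onset /z/, coda /∅/ ok → phonotactically legal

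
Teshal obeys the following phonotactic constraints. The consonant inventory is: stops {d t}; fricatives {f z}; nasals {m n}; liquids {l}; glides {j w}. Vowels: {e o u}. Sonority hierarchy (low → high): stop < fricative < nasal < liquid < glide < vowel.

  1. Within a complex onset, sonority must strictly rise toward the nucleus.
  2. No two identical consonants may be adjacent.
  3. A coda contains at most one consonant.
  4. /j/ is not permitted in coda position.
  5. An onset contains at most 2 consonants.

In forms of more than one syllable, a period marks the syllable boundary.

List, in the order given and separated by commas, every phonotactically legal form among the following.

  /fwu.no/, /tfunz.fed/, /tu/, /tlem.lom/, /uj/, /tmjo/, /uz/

/fwu.no/, /tu/, /tlem.lom/, /uz/

/fwu.no/ — σ1 onset /fw/ (2→5 rises), coda /∅/ ok; σ2 onset /n/, coda /∅/ ok → phonotactically legal
/tfunz.fed/ — violates constraint 3: syllable 1 coda /nz/ has 2 consonants (> 1) → phonotactically illegal
/tu/ — σ1 onset /t/, coda /∅/ ok → phonotactically legal
/tlem.lom/ — σ1 onset /tl/ (1→4 rises), coda /m/ ok; σ2 onset /l/, coda /m/ ok → phonotactically legal
/uj/ — violates constraint 4: syllable 1 coda contains /j/ → phonotactically illegal
/tmjo/ — violates constraint 5: syllable 1 onset /tmj/ has 3 consonants (> 2) → phonotactically illegal
/uz/ — σ1 onset /∅/, coda /z/ ok → phonotactically legal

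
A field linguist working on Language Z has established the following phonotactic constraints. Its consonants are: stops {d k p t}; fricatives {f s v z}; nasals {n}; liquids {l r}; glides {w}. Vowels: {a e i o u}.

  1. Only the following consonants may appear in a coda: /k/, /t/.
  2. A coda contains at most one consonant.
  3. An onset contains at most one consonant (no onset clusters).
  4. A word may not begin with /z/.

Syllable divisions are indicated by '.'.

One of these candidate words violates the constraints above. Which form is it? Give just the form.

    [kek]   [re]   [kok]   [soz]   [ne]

[kek] — σ1 onset /k/, coda /k/ ok → well-formed
[re] — σ1 onset /r/, coda /∅/ ok → well-formed
[kok] — σ1 onset /k/, coda /k/ ok → well-formed
[soz] — violates constraint 1: syllable 1 coda contains /z/, which is not a licensed coda consonant → ill-formed
[ne] — σ1 onset /n/, coda /∅/ ok → well-formed

[soz]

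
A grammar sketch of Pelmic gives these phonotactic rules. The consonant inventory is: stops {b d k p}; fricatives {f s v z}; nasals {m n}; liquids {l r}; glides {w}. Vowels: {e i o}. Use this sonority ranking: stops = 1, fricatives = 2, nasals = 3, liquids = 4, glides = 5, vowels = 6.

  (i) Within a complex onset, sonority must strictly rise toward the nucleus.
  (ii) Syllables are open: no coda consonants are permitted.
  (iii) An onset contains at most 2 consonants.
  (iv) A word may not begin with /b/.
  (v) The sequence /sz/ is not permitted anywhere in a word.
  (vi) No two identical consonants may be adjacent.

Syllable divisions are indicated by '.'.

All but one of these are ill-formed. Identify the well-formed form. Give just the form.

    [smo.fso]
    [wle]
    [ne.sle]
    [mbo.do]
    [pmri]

[smo.fso] — violates constraint (i): syllable 2 onset /fs/: /f/ (fricative, 2) → /s/ (fricative, 2) does not rise → ill-formed
[wle] — violates constraint (i): syllable 1 onset /wl/: /w/ (glide, 5) → /l/ (liquid, 4) does not rise → ill-formed
[ne.sle] — σ1 onset /n/, coda /∅/ ok; σ2 onset /sl/ (2→4 rises), coda /∅/ ok → well-formed
[mbo.do] — violates constraint (i): syllable 1 onset /mb/: /m/ (nasal, 3) → /b/ (stop, 1) does not rise → ill-formed
[pmri] — violates constraint (iii): syllable 1 onset /pmr/ has 3 consonants (> 2) → ill-formed

[ne.sle]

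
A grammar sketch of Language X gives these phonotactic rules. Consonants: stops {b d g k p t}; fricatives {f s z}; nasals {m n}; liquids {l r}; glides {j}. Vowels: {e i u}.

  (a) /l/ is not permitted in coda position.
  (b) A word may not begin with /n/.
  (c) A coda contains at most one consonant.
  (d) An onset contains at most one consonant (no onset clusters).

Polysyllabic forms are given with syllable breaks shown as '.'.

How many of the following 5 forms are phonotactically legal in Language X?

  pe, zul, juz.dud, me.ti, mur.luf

pe — σ1 onset /p/, coda /∅/ ok → phonotactically legal
zul — violates constraint (a): syllable 1 coda contains /l/ → phonotactically illegal
juz.dud — σ1 onset /j/, coda /z/ ok; σ2 onset /d/, coda /d/ ok → phonotactically legal
me.ti — σ1 onset /m/, coda /∅/ ok; σ2 onset /t/, coda /∅/ ok → phonotactically legal
mur.luf — σ1 onset /m/, coda /r/ ok; σ2 onset /l/, coda /f/ ok → phonotactically legal
Phonotactically legal: pe, juz.dud, me.ti, mur.luf → 4.

4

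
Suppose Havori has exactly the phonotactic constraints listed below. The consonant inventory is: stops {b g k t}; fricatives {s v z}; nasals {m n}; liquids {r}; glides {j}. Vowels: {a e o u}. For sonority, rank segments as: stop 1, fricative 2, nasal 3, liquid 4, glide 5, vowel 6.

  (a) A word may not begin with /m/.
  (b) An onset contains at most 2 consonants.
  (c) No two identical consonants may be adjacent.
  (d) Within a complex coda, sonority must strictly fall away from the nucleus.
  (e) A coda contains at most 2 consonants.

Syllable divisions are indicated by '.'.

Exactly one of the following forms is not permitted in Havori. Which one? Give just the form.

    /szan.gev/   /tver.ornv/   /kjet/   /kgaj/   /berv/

/tver.ornv/

/szan.gev/ — σ1 onset /sz/ (2C), coda /n/ ok; σ2 onset /g/, coda /v/ ok → permitted
/tver.ornv/ — violates constraint (e): syllable 2 coda /rnv/ has 3 consonants (> 2) → not permitted
/kjet/ — σ1 onset /kj/ (2C), coda /t/ ok → permitted
/kgaj/ — σ1 onset /kg/ (2C), coda /j/ ok → permitted
/berv/ — σ1 onset /b/, coda /rv/ (4→2 falls) ok → permitted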